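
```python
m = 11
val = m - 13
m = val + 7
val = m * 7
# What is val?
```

Trace:
`m = 11` → m = 11
`val = m - 13` → val = -2
`m = val + 7` → m = 5
`val = m * 7` → val = 35
So val = 35

Answer: 35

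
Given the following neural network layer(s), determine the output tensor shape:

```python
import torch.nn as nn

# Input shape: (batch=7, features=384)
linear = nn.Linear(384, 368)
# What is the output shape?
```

Input: (7, 384) -> Output: (7, 368)

Answer: (7, 368)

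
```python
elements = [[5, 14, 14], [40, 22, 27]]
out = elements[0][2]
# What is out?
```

Trace:
`elements = [[5, 14, 14], [40, 22, 27]]` → elements = [[5, 14, 14], [40, 22, 27]]
`out = elements[0][2]` → out = 14
So out = 14

Answer: 14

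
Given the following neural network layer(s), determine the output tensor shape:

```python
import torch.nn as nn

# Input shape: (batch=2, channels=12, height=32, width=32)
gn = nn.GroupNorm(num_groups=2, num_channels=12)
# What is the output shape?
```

Input: (2, 12, 32, 32) -> Output: (2, 12, 32, 32)

Answer: (2, 12, 32, 32)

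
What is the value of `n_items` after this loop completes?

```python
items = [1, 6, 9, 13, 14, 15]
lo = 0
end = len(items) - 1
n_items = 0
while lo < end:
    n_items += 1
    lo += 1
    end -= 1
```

Iterations until pointers meet (list length 6)
`n_items` takes the values: 0 → 1 → 2 → 3

Answer: 3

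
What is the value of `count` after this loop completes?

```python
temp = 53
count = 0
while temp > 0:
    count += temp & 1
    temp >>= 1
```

Count set bits in 53 (binary: 0b110101)
`count` takes the values: 0 → 1 → 2 → 3 → 4

Answer: 4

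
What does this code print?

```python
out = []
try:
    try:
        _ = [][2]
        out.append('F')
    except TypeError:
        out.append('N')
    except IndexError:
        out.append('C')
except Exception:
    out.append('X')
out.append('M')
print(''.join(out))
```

Execution trace: 'C' (inner except IndexError) → 'M' (after the try/except). Output: CM

Answer: CM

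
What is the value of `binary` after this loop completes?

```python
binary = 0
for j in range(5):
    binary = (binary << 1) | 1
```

Build 5 consecutive 1-bits: 0b11111
`binary` takes the values: 0 → 1 → 3 → 7 → 15 → 31

Answer: 31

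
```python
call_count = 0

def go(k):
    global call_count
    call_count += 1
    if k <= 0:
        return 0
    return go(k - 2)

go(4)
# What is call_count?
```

Linear recursion stepping by 2: 3 calls from k=4 down to ≤0.

Answer: 3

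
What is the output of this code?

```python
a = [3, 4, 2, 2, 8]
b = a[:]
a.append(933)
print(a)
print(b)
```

Key concept: slice [:] creates copy.
Step by step:
`a = [3, 4, 2, 2, 8]` → a = [3, 4, 2, 2, 8]
`b = a[:]` → b = [3, 4, 2, 2, 8]
`a.append(933)` → a = [3, 4, 2, 2, 8, 933]
`print(a)` → prints [3, 4, 2, 2, 8, 933]
`print(b)` → prints [3, 4, 2, 2, 8]

Answer:
[3, 4, 2, 2, 8, 933]
[3, 4, 2, 2, 8]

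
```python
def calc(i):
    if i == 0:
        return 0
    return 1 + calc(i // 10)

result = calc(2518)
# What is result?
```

Count of digits of 2518: 4

Answer: 4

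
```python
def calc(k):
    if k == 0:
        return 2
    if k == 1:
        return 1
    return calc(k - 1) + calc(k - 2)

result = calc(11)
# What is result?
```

Build up from base cases: calc(0)=2, calc(1)=1, calc(2)=3, calc(3)=4, calc(4)=7, calc(5)=11, calc(6)=18, ..., calc(11)=199

Answer: 199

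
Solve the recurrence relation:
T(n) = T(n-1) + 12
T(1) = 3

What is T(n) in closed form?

Unrolling: T(n) = T(1) + 12·(n-1) = 3 + 12(n-1) = 12n - 9.

Answer: T(n) = 12n - 9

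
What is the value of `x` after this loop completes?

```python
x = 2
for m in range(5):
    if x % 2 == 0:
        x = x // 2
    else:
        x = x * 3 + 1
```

Collatz-style transformation from 2
`x` takes the values: 2 → 1 → 4 → 2 → 1 → 4

Answer: 4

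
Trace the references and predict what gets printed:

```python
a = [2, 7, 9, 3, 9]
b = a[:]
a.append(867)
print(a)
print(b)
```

Key concept: slice [:] creates copy.
Step by step:
`a = [2, 7, 9, 3, 9]` → a = [2, 7, 9, 3, 9]
`b = a[:]` → b = [2, 7, 9, 3, 9]
`a.append(867)` → a = [2, 7, 9, 3, 9, 867]
`print(a)` → prints [2, 7, 9, 3, 9, 867]
`print(b)` → prints [2, 7, 9, 3, 9]

Answer:
[2, 7, 9, 3, 9, 867]
[2, 7, 9, 3, 9]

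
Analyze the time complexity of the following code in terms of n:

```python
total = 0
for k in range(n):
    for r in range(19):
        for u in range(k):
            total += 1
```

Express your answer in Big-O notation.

Each loop level contributes: n × 1 × n. Multiplying the contributions gives O(n^2).

Answer: O(n^2)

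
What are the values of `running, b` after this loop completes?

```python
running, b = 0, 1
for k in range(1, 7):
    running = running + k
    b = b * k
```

Sum and factorial of 1 to 6
`running, b` takes the values: (0, 1) → (1, 1) → (3, 1) → (3, 2) → (6, 2) → (6, 6) → (10, 6) → (10, 24) → (15, 24) → (15, 120) → (21, 120) → (21, 720)

Answer: 21, 720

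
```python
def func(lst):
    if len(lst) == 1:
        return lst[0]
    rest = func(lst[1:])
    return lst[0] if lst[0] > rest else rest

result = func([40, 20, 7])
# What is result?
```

Recursive max over [40, 20, 7] = 40

Answer: 40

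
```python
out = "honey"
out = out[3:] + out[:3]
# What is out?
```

Trace:
`out = "honey"` → out = 'honey'
`out = out[3:] + out[:3]` → out = 'eyhon'
So out = 'eyhon'

Answer: 'eyhon'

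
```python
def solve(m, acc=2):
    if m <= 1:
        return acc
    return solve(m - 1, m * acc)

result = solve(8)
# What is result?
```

Accumulator trace (n, acc): (8, 2) -> (7, 16) -> (6, 112) -> (5, 672) -> (4, 3360) -> (3, 13440) -> (2, 40320) -> (1, 80640) -> return 80640

Answer: 80640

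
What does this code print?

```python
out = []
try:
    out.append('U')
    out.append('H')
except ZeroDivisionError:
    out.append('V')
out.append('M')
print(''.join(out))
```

Execution trace: 'U' (try body) → 'H' (try body, no exception) → 'M' (after the try/except). Output: UHM

Answer: UHM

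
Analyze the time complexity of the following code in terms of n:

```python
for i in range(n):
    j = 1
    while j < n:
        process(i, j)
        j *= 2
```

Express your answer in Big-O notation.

This is Linear outer loop, logarithmic inner loop. Time complexity: O(n log n).

Answer: O(n log n)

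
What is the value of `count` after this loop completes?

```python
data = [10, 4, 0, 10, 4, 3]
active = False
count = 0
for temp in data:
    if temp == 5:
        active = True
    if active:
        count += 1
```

Count elements after first 5 in [10, 4, 0, 10, 4, 3]
`count` takes the values: 0

Answer: 0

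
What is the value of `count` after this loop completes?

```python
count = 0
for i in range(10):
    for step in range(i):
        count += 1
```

Triangle number: 0+1+2+...+9
`count` takes the values: 0 → 1 → 2 → 3 → 4 → 5 → 6 → 7 → 8 → 9 → 10 → 11 → 12 → 13 → 14 → 15 → 16 → 17 → 18 → 19 → 20 → 21 → 22 → 23 → 24 → 25 → 26 → 27 → 28 → 29 → … → 41 → 42 → 43 → 44 → 45

Answer: 45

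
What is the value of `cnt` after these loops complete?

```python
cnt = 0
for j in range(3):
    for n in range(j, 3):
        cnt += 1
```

Upper triangle: 3 + 2 + ... + 1
`cnt` takes the values: 0 → 1 → 2 → 3 → 4 → 5 → 6

Answer: 6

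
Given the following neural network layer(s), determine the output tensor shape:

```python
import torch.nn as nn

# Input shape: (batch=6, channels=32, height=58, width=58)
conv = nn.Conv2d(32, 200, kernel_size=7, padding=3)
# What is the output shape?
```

Input: (6, 32, 58, 58) -> Output: (6, 200, 58, 58)

Answer: (6, 200, 58, 58)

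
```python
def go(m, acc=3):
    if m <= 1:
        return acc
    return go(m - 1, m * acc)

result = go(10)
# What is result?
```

Accumulator trace (n, acc): (10, 3) -> (9, 30) -> (8, 270) -> (7, 2160) -> (6, 15120) -> (5, 90720) -> (4, 453600) -> (3, 1814400) -> (2, 5443200) -> (1, 10886400) -> return 10886400

Answer: 10886400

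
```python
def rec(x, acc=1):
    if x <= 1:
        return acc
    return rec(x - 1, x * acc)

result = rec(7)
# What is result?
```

Accumulator trace (n, acc): (7, 1) -> (6, 7) -> (5, 42) -> (4, 210) -> (3, 840) -> (2, 2520) -> (1, 5040) -> return 5040

Answer: 5040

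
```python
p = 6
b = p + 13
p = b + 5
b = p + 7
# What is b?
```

Trace:
`p = 6` → p = 6
`b = p + 13` → b = 19
`p = b + 5` → p = 24
`b = p + 7` → b = 31
So b = 31

Answer: 31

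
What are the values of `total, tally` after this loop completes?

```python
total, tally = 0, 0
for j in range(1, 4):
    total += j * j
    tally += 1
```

Sum of squares and count
`total, tally` takes the values: (0, 0) → (1, 0) → (1, 1) → (5, 1) → (5, 2) → (14, 2) → (14, 3)

Answer: 14, 3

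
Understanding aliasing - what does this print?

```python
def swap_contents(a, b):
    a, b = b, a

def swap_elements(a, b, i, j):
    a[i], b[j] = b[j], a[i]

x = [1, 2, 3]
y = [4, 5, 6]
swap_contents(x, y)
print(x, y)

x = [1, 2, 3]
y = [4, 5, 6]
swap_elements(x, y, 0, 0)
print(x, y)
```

Key concept: parameter rebinding vs mutation.
Step by step:
`x = [1, 2, 3]` → x = [1, 2, 3]
`y = [4, 5, 6]` → y = [4, 5, 6]
`swap_contents(x, y)` → no visible change to tracked variables
`print(x, y)` → prints [1, 2, 3] [4, 5, 6]
`x = [1, 2, 3]` → x = [1, 2, 3]
`y = [4, 5, 6]` → y = [4, 5, 6]
`swap_elements(x, y, 0, 0)` → x = [4, 2, 3]; y = [1, 5, 6]
`print(x, y)` → prints [4, 2, 3] [1, 5, 6]

Answer:
[1, 2, 3] [4, 5, 6]
[4, 2, 3] [1, 5, 6]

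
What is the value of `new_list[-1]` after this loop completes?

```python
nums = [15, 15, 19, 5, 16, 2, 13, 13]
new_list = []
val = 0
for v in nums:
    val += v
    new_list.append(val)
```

Cumulative sum ends at 98
`new_list` takes the values: [] → [15] → [15, 30] → [15, 30, 49] → [15, 30, 49, 54] → [15, 30, 49, 54, 70] → [15, 30, 49, 54, 70, 72] → [15, 30, 49, 54, 70, 72, 85] → [15, 30, 49, 54, 70, 72, 85, 98]
So `new_list[-1]` = 98

Answer: 98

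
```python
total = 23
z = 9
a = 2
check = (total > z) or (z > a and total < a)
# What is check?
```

Trace:
`total = 23` → total = 23
`z = 9` → z = 9
`a = 2` → a = 2
`check = (total > z) or (z > a and total < a)` → check = True
So check = True

Answer: True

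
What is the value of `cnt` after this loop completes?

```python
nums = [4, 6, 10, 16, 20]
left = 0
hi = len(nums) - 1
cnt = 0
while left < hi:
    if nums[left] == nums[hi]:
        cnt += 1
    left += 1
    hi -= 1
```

Count matching pairs from ends
`cnt` takes the values: 0

Answer: 0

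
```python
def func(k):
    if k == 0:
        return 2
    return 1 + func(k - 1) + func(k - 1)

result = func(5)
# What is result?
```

func(k) = 1 + 2·func(k-1), func(0)=2. Closed form: (2+1)·2^5 - 1 = 95.

Answer: 95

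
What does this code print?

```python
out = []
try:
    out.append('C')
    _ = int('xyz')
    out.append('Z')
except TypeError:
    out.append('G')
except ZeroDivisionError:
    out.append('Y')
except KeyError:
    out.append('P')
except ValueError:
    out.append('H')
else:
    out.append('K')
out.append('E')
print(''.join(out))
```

Execution trace: 'C' (try body) → 'H' (except ValueError) → 'E' (after the try/except). Output: CHE

Answer: CHE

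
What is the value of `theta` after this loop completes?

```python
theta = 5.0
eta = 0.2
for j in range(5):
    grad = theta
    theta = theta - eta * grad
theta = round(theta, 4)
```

Gradient descent: w = 5.0 * (1 - 0.2)^5
`theta` takes the values: 5.0 → 4.0 → 3.2 → 2.56 → 2.048 → 1.6384

Answer: 1.6384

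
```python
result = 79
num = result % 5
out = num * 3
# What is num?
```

Trace:
`result = 79` → result = 79
`num = result % 5` → num = 4
`out = num * 3` → out = 12
So num = 4

Answer: 4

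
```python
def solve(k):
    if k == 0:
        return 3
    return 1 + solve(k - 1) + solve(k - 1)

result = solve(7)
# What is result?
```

solve(k) = 1 + 2·solve(k-1), solve(0)=3. Closed form: (3+1)·2^7 - 1 = 511.

Answer: 511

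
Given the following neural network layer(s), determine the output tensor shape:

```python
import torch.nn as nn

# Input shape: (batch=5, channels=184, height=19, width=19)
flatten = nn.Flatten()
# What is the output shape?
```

Input: (5, 184, 19, 19) -> Output: (5, 66424)

Answer: (5, 66424)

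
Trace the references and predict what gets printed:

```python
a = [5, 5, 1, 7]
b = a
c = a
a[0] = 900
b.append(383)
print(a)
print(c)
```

Key concept: multiple aliases.
Step by step:
`a = [5, 5, 1, 7]` → a = [5, 5, 1, 7]
`b = a` → b = [5, 5, 1, 7] (same object as a)
`c = a` → c = [5, 5, 1, 7] (same object as a, b)
`a[0] = 900` → a = [900, 5, 1, 7] (same object as b, c); b = [900, 5, 1, 7] (same object as a, c); c = [900, 5, 1, 7] (same object as a, b)
`b.append(383)` → a = [900, 5, 1, 7, 383] (same object as b, c); b = [900, 5, 1, 7, 383] (same object as a, c); c = [900, 5, 1, 7, 383] (same object as a, b)
`print(a)` → prints [900, 5, 1, 7, 383]
`print(c)` → prints [900, 5, 1, 7, 383]

Answer:
[900, 5, 1, 7, 383]
[900, 5, 1, 7, 383]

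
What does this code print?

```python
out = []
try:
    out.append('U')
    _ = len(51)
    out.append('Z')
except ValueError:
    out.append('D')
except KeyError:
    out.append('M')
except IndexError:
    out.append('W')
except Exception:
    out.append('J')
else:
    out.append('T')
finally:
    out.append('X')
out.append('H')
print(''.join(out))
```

Execution trace: 'U' (try body) → 'J' (except Exception) → 'X' (finally) → 'H' (after the try/except). Output: UJXH

Answer: UJXH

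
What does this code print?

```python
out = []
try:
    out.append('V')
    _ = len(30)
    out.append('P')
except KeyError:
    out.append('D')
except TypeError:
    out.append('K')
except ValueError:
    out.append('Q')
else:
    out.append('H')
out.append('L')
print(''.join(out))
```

Execution trace: 'V' (try body) → 'K' (except TypeError) → 'L' (after the try/except). Output: VKL

Answer: VKL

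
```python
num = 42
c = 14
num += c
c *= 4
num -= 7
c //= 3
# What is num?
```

Trace:
`num = 42` → num = 42
`c = 14` → c = 14
`num += c` → num = 56
`c *= 4` → c = 56
`num -= 7` → num = 49
`c //= 3` → c = 18
So num = 49

Answer: 49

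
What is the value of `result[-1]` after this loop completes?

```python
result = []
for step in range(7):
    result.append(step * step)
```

Last element of squares 0 to 6
`result` takes the values: [] → [0] → [0, 1] → [0, 1, 4] → [0, 1, 4, 9] → [0, 1, 4, 9, 16] → [0, 1, 4, 9, 16, 25] → [0, 1, 4, 9, 16, 25, 36]
So `result[-1]` = 36

Answer: 36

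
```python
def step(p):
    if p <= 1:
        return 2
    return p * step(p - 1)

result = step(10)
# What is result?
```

step(10) = 10 * 9 * 8 * 7 * 6 * 5 * 4 * 3 * 2 * 2 = 7257600

Answer: 7257600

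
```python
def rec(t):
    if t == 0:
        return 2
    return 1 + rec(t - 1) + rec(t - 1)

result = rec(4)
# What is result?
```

rec(t) = 1 + 2·rec(t-1), rec(0)=2. Closed form: (2+1)·2^4 - 1 = 47.

Answer: 47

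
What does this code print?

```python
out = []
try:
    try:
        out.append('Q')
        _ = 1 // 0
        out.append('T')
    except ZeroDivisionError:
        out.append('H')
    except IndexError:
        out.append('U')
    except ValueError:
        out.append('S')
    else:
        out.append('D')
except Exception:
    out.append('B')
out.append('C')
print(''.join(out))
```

Execution trace: 'Q' (inner try body) → 'H' (inner except ZeroDivisionError) → 'C' (after the try/except). Output: QHC

Answer: QHC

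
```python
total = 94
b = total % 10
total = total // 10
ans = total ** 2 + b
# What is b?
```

Trace:
`total = 94` → total = 94
`b = total % 10` → b = 4
`total = total // 10` → total = 9
`ans = total ** 2 + b` → ans = 85
So b = 4

Answer: 4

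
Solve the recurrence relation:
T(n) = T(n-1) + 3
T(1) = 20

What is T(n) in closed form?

Unrolling: T(n) = T(1) + 3·(n-1) = 20 + 3(n-1) = 3n + 17.

Answer: T(n) = 3n + 17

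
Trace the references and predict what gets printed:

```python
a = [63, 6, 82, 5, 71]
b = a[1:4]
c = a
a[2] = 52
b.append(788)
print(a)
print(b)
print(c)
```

Key concept: slice vs alias.
Step by step:
`a = [63, 6, 82, 5, 71]` → a = [63, 6, 82, 5, 71]
`b = a[1:4]` → b = [6, 82, 5]
`c = a` → c = [63, 6, 82, 5, 71] (same object as a)
`a[2] = 52` → a = [63, 6, 52, 5, 71] (same object as c); c = [63, 6, 52, 5, 71] (same object as a)
`b.append(788)` → b = [6, 82, 5, 788]
`print(a)` → prints [63, 6, 52, 5, 71]
`print(b)` → prints [6, 82, 5, 788]
`print(c)` → prints [63, 6, 52, 5, 71]

Answer:
[63, 6, 52, 5, 71]
[6, 82, 5, 788]
[63, 6, 52, 5, 71]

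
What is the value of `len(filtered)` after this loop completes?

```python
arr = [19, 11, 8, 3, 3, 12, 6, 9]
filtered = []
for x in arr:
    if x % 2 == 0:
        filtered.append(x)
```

Count even numbers in [19, 11, 8, 3, 3, 12, 6, 9]
`filtered` takes the values: [] → [8] → [8, 12] → [8, 12, 6]
So `len(filtered)` = 3

Answer: 3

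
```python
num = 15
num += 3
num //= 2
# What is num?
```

Trace:
`num = 15` → num = 15
`num += 3` → num = 18
`num //= 2` → num = 9
So num = 9

Answer: 9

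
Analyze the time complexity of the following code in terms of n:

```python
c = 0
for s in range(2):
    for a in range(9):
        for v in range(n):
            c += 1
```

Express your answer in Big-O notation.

Each loop level contributes: 1 × 1 × n. Multiplying the contributions gives O(n).

Answer: O(n)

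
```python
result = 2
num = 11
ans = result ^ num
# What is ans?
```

Trace:
`result = 2` → result = 2
`num = 11` → num = 11
`ans = result ^ num` → ans = 9
So ans = 9

Answer: 9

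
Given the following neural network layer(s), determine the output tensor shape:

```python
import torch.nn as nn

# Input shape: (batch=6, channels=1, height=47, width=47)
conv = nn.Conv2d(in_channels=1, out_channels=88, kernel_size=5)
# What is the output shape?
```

Input: (6, 1, 47, 47) -> Output: (6, 88, 43, 43)

Answer: (6, 88, 43, 43)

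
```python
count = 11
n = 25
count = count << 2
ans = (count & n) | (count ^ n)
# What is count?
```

Trace:
`count = 11` → count = 11
`n = 25` → n = 25
`count = count << 2` → count = 44
`ans = (count & n) | (count ^ n)` → ans = 61
So count = 44

Answer: 44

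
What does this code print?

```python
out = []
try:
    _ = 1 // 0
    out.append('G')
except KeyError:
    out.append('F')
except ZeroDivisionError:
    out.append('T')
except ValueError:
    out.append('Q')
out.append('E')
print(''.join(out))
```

Execution trace: 'T' (except ZeroDivisionError) → 'E' (after the try/except). Output: TE

Answer: TE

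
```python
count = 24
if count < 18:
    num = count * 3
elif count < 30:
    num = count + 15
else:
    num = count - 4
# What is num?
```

Trace:
`count = 24` → count = 24
`if count < 18: ...` → count < 18 is False, count < 30 is True → num = 39
So num = 39

Answer: 39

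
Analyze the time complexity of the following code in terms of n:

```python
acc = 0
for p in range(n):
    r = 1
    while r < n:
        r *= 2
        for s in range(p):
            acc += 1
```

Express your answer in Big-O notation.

Each loop level contributes: n × log n × n. Multiplying the contributions gives O(n^2 log n).

Answer: O(n^2 log n)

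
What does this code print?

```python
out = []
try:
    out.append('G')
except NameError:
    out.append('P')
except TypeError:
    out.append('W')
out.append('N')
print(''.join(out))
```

Execution trace: 'G' (try body, no exception) → 'N' (after the try/except). Output: GN

Answer: GN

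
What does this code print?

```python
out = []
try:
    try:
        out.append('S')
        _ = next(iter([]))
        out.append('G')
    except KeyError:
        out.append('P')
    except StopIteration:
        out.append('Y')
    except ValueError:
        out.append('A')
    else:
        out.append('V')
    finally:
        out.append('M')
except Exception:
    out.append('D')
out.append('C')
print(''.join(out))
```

Execution trace: 'S' (inner try body) → 'Y' (inner except StopIteration) → 'M' (inner finally) → 'C' (after the try/except). Output: SYMC

Answer: SYMC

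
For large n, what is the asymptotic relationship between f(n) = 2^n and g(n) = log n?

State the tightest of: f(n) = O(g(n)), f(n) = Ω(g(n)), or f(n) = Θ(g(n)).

2^n vs log n: f(n) = Ω(g(n)) but not O(g(n)) — 2^n grows strictly faster than log n.

Answer: f(n) = Ω(g(n)) but not O(g(n)) — 2^n grows strictly faster than log n.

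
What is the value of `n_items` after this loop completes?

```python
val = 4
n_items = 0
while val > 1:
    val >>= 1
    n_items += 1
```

Count right shifts until 1
`n_items` takes the values: 0 → 1 → 2

Answer: 2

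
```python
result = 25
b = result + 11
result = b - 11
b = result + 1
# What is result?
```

Trace:
`result = 25` → result = 25
`b = result + 11` → b = 36
`result = b - 11` → result = 25
`b = result + 1` → b = 26
So result = 25

Answer: 25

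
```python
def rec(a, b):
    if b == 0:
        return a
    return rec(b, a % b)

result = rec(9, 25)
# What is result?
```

rec(9, 25) -> rec(25, 9) -> rec(9, 7) -> rec(7, 2) -> rec(2, 1) -> rec(1, 0) -> 1

Answer: 1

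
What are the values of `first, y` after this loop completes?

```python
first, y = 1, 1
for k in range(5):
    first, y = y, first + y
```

Fibonacci: after 5 iterations
`first, y` takes the values: (1, 1) → (1, 2) → (2, 3) → (3, 5) → (5, 8) → (8, 13)

Answer: 8, 13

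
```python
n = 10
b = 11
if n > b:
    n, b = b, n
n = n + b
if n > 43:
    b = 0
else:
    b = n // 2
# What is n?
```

Trace:
`n = 10` → n = 10
`b = 11` → b = 11
`if n > b: ...` → n > b is False → no variable changes
`n = n + b` → n = 21
`if n > 43: ...` → n > 43 is False, take else branch → b = 10
So n = 21

Answer: 21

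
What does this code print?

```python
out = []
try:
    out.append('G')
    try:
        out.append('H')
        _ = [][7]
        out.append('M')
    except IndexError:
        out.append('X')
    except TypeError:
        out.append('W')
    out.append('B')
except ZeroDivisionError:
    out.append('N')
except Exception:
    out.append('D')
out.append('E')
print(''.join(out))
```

Execution trace: 'G' (try body) → 'H' (inner try body) → 'X' (inner except IndexError) → 'B' (try body, no exception) → 'E' (after the try/except). Output: GHXBE

Answer: GHXBE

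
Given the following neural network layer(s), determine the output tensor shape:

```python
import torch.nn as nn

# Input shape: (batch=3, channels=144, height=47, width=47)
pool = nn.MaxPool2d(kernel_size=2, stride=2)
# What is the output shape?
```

Input: (3, 144, 47, 47) -> Output: (3, 144, 23, 23)

Answer: (3, 144, 23, 23)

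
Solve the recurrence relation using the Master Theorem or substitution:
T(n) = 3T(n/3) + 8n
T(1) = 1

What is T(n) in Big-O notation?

By Master Theorem: a=3, b=3, f(n)=8n. Since log_3(3) = 1 and f(n) = Θ(n^1), Case 2 applies. T(n) = O(n log n).

Answer: O(n log n)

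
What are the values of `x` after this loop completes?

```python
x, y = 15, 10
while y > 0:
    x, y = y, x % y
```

GCD of 15 and 10
`x` takes the values: 15 → 10 → 5

Answer: 5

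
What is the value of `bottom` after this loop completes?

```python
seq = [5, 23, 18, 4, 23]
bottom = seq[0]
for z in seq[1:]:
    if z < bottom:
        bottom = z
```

Minimum of [5, 23, 18, 4, 23]
`bottom` takes the values: 5 → 4

Answer: 4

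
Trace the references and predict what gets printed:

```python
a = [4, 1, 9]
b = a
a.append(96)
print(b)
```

Key concept: basic list aliasing.
Step by step:
`a = [4, 1, 9]` → a = [4, 1, 9]
`b = a` → b = [4, 1, 9] (same object as a)
`a.append(96)` → a = [4, 1, 9, 96] (same object as b); b = [4, 1, 9, 96] (same object as a)
`print(b)` → prints [4, 1, 9, 96]

Answer: [4, 1, 9, 96]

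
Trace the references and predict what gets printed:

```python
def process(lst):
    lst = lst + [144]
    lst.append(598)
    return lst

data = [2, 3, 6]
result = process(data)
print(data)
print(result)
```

Key concept: rebinding parameter vs mutation.
Step by step:
`data = [2, 3, 6]` → data = [2, 3, 6]
`result = process(data)` → result = [2, 3, 6, 144, 598]
`print(data)` → prints [2, 3, 6]
`print(result)` → prints [2, 3, 6, 144, 598]

Answer:
[2, 3, 6]
[2, 3, 6, 144, 598]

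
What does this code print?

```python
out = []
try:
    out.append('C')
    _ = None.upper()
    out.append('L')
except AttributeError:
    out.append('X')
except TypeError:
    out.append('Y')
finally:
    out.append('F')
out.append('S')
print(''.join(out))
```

Execution trace: 'C' (try body) → 'X' (except AttributeError) → 'F' (finally) → 'S' (after the try/except). Output: CXFS

Answer: CXFS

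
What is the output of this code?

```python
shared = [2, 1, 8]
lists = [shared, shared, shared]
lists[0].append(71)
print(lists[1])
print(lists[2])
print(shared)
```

Key concept: list of same reference.
Step by step:
`shared = [2, 1, 8]` → shared = [2, 1, 8]
`lists = [shared, shared, shared]` → lists = [[2, 1, 8], [2, 1, 8], [2, 1, 8]]
`lists[0].append(71)` → shared = [2, 1, 8, 71]; lists = [[2, 1, 8, 71], [2, 1, 8, 71], [2, 1, 8, 71]]
`print(lists[1])` → prints [2, 1, 8, 71]
`print(lists[2])` → prints [2, 1, 8, 71]
`print(shared)` → prints [2, 1, 8, 71]

Answer:
[2, 1, 8, 71]
[2, 1, 8, 71]
[2, 1, 8, 71]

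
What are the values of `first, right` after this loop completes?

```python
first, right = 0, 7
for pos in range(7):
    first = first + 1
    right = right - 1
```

first goes 0→7, right goes 7→0
`first, right` takes the values: (0, 7) → (1, 7) → (1, 6) → (2, 6) → (2, 5) → (3, 5) → (3, 4) → (4, 4) → (4, 3) → (5, 3) → (5, 2) → (6, 2) → (6, 1) → (7, 1) → (7, 0)

Answer: 7, 0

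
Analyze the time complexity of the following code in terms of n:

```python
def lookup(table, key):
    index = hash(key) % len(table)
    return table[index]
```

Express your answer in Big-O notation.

This is Hash table lookup (average case). Time complexity: O(1).

Answer: O(1)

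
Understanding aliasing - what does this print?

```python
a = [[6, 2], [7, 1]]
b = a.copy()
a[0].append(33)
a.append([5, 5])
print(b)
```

Key concept: shallow copy with nested lists.
Step by step:
`a = [[6, 2], [7, 1]]` → a = [[6, 2], [7, 1]]
`b = a.copy()` → b = [[6, 2], [7, 1]]
`a[0].append(33)` → a = [[6, 2, 33], [7, 1]]; b = [[6, 2, 33], [7, 1]]
`a.append([5, 5])` → a = [[6, 2, 33], [7, 1], [5, 5]]
`print(b)` → prints [[6, 2, 33], [7, 1]]

Answer: [[6, 2, 33], [7, 1]]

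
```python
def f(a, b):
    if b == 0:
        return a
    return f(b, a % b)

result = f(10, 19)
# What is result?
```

f(10, 19) -> f(19, 10) -> f(10, 9) -> f(9, 1) -> f(1, 0) -> 1

Answer: 1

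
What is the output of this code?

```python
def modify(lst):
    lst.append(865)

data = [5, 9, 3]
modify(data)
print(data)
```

Key concept: function modifies passed list.
Step by step:
`data = [5, 9, 3]` → data = [5, 9, 3]
`modify(data)` → data = [5, 9, 3, 865]
`print(data)` → prints [5, 9, 3, 865]

Answer: [5, 9, 3, 865]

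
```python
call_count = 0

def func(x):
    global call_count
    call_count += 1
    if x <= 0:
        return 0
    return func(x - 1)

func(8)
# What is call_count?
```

Linear recursion stepping by 1: 9 calls from x=8 down to ≤0.

Answer: 9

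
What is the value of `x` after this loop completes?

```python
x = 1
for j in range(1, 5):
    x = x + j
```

Start at 1, add 1 through 4
`x` takes the values: 1 → 2 → 4 → 7 → 11

Answer: 11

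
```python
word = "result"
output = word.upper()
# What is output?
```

Trace:
`word = "result"` → word = 'result'
`output = word.upper()` → output = 'RESULT'
So output = 'RESULT'

Answer: 'RESULT'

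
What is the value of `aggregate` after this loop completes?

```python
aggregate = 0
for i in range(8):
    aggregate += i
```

Sum of 0 to 7 = 28
`aggregate` takes the values: 0 → 1 → 3 → 6 → 10 → 15 → 21 → 28

Answer: 28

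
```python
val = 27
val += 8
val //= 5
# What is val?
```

Trace:
`val = 27` → val = 27
`val += 8` → val = 35
`val //= 5` → val = 7
So val = 7

Answer: 7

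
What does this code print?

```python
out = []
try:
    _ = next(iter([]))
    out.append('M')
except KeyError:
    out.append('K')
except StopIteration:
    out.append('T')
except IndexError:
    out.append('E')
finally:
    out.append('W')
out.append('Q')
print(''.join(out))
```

Execution trace: 'T' (except StopIteration) → 'W' (finally) → 'Q' (after the try/except). Output: TWQ

Answer: TWQ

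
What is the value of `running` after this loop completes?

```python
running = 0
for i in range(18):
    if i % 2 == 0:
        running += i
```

Sum of even numbers 0 to 17
`running` takes the values: 0 → 2 → 6 → 12 → 20 → 30 → 42 → 56 → 72

Answer: 72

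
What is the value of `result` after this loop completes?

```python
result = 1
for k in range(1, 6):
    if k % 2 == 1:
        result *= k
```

Product of odd numbers 1 to 5
`result` takes the values: 1 → 3 → 15

Answer: 15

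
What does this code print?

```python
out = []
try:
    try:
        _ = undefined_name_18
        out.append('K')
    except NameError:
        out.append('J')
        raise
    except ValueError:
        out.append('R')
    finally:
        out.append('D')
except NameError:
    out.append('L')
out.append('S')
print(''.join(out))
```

Execution trace: 'J' (except NameError) → 'D' (finally) → 'L' (outer except NameError) → 'S' (after the try/except). Output: JDLS

Answer: JDLS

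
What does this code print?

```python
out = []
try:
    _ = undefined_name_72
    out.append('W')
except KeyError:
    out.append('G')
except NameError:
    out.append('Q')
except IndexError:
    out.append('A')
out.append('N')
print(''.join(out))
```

Execution trace: 'Q' (except NameError) → 'N' (after the try/except). Output: QN

Answer: QN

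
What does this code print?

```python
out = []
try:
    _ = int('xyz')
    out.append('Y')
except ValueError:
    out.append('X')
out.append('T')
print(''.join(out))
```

Execution trace: 'X' (except ValueError) → 'T' (after the try/except). Output: XT

Answer: XT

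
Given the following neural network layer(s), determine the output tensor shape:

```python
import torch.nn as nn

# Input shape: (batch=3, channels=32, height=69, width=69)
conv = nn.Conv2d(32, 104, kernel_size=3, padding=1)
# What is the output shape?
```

Input: (3, 32, 69, 69) -> Output: (3, 104, 69, 69)

Answer: (3, 104, 69, 69)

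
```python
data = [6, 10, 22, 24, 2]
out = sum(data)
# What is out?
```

Trace:
`data = [6, 10, 22, 24, 2]` → data = [6, 10, 22, 24, 2]
`out = sum(data)` → out = 64
So out = 64

Answer: 64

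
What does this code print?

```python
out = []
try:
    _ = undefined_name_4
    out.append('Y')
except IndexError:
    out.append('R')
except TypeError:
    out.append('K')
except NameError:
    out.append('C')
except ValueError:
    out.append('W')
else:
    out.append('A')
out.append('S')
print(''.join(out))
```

Execution trace: 'C' (except NameError) → 'S' (after the try/except). Output: CS

Answer: CS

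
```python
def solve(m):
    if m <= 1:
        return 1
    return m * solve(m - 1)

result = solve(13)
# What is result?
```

solve(13) = 13 * 12 * 11 * 10 * 9 * 8 * 7 * 6 * 5 * 4 * 3 * 2 * 1 = 6227020800

Answer: 6227020800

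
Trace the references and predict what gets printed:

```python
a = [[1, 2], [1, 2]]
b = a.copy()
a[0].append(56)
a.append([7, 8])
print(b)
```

Key concept: shallow copy with nested lists.
Step by step:
`a = [[1, 2], [1, 2]]` → a = [[1, 2], [1, 2]]
`b = a.copy()` → b = [[1, 2], [1, 2]]
`a[0].append(56)` → a = [[1, 2, 56], [1, 2]]; b = [[1, 2, 56], [1, 2]]
`a.append([7, 8])` → a = [[1, 2, 56], [1, 2], [7, 8]]
`print(b)` → prints [[1, 2, 56], [1, 2]]

Answer: [[1, 2, 56], [1, 2]]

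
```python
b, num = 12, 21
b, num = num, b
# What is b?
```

Trace:
`b, num = 12, 21` → b = 12; num = 21
`b, num = num, b` → b = 21; num = 12
So b = 21

Answer: 21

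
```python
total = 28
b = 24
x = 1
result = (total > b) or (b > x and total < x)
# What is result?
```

Trace:
`total = 28` → total = 28
`b = 24` → b = 24
`x = 1` → x = 1
`result = (total > b) or (b > x and total < x)` → result = True
So result = True

Answer: True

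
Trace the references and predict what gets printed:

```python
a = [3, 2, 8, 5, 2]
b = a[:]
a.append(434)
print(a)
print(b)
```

Key concept: slice [:] creates copy.
Step by step:
`a = [3, 2, 8, 5, 2]` → a = [3, 2, 8, 5, 2]
`b = a[:]` → b = [3, 2, 8, 5, 2]
`a.append(434)` → a = [3, 2, 8, 5, 2, 434]
`print(a)` → prints [3, 2, 8, 5, 2, 434]
`print(b)` → prints [3, 2, 8, 5, 2]

Answer:
[3, 2, 8, 5, 2, 434]
[3, 2, 8, 5, 2]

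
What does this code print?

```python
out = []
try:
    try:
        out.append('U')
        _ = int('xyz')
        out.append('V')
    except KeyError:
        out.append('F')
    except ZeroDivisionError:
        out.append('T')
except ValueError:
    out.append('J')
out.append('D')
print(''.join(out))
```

Execution trace: 'U' (try body) → 'J' (outer except ValueError) → 'D' (after the try/except). Output: UJD

Answer: UJD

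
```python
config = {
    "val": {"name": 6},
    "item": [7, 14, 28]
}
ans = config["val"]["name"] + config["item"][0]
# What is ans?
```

Trace:
`config = { ...` → config = {'val': {'name': 6}, 'item': [7, 14, 28]}
`ans = config["val"]["name"] + config["item"][0]` → ans = 13
So ans = 13

Answer: 13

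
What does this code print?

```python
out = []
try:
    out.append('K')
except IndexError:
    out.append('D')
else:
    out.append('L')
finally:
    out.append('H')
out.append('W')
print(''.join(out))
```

Execution trace: 'K' (try body, no exception) → 'L' (else) → 'H' (finally) → 'W' (after the try/except). Output: KLHW

Answer: KLHW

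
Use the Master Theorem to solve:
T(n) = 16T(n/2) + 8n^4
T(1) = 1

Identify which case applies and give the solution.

a=16, b=2, f(n)=8n^4. log_2(16) = 4. Since c=4 = 4, Case 2 applies: T(n) = Θ(n^log_b(a) · log n) = O(n^4 log n).

Answer: O(n^4 log n) - Case 2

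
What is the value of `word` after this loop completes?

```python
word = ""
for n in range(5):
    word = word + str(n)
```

Concatenate digits 0 to 4
`word` takes the values: "" → "0" → "01" → "012" → "0123" → "01234"

Answer: "01234"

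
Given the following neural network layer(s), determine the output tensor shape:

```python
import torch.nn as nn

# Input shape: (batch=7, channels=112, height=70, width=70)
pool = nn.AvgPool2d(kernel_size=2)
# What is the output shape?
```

Input: (7, 112, 70, 70) -> Output: (7, 112, 35, 35)

Answer: (7, 112, 35, 35)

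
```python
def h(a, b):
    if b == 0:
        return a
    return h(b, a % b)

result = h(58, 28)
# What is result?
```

h(58, 28) -> h(28, 2) -> h(2, 0) -> 2

Answer: 2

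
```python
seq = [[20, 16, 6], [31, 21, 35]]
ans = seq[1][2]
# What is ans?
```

Trace:
`seq = [[20, 16, 6], [31, 21, 35]]` → seq = [[20, 16, 6], [31, 21, 35]]
`ans = seq[1][2]` → ans = 35
So ans = 35

Answer: 35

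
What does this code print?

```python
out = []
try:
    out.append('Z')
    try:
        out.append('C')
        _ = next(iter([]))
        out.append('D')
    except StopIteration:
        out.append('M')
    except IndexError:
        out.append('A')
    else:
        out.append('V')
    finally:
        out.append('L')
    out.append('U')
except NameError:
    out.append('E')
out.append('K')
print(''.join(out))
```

Execution trace: 'Z' (try body) → 'C' (inner try body) → 'M' (inner except StopIteration) → 'L' (inner finally) → 'U' (try body, no exception) → 'K' (after the try/except). Output: ZCMLUK

Answer: ZCMLUK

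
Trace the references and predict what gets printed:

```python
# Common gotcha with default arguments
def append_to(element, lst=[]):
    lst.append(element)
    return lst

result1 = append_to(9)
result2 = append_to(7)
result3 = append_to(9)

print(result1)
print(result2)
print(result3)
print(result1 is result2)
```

Key concept: mutable default argument gotcha.
Step by step:
`result1 = append_to(9)` → result1 = [9]
`result2 = append_to(7)` → result1 = [9, 7] (same object as result2); result2 = [9, 7] (same object as result1)
`result3 = append_to(9)` → result1 = [9, 7, 9] (same object as result2, result3); result2 = [9, 7, 9] (same object as result1, result3); result3 = [9, 7, 9] (same object as result1, result2)
`print(result1)` → prints [9, 7, 9]
`print(result2)` → prints [9, 7, 9]
`print(result3)` → prints [9, 7, 9]
`print(result1 is result2)` → prints True

Answer:
[9, 7, 9]
[9, 7, 9]
[9, 7, 9]
True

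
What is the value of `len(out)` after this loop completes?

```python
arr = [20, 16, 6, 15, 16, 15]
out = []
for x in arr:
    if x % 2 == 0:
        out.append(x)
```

Count even numbers in [20, 16, 6, 15, 16, 15]
`out` takes the values: [] → [20] → [20, 16] → [20, 16, 6] → [20, 16, 6, 16]
So `len(out)` = 4

Answer: 4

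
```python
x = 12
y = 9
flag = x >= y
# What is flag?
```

Trace:
`x = 12` → x = 12
`y = 9` → y = 9
`flag = x >= y` → flag = True
So flag = True

Answer: True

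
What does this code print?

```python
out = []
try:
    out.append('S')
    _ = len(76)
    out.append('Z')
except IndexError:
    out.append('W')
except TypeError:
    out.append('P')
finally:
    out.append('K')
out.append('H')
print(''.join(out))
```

Execution trace: 'S' (try body) → 'P' (except TypeError) → 'K' (finally) → 'H' (after the try/except). Output: SPKH

Answer: SPKH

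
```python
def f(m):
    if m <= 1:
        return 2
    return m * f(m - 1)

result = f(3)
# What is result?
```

f(3) = 3 * 2 * 2 = 12

Answer: 12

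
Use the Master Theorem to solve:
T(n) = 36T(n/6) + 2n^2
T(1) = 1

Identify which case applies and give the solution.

a=36, b=6, f(n)=2n^2. log_6(36) = 2. Since c=2 = 2, Case 2 applies: T(n) = Θ(n^log_b(a) · log n) = O(n^2 log n).

Answer: O(n^2 log n) - Case 2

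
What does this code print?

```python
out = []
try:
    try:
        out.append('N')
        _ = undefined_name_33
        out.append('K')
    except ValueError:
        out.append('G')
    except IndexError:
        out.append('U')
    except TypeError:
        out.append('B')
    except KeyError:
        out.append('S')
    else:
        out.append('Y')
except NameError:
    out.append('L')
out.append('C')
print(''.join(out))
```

Execution trace: 'N' (try body) → 'L' (outer except NameError) → 'C' (after the try/except). Output: NLC

Answer: NLC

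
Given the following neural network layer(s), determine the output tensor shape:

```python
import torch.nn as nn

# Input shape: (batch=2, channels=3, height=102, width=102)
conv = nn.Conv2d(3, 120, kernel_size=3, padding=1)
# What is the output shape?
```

Input: (2, 3, 102, 102) -> Output: (2, 120, 102, 102)

Answer: (2, 120, 102, 102)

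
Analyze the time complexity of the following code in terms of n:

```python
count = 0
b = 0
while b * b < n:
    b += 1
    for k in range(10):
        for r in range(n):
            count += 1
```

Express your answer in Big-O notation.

Each loop level contributes: √n × 1 × n. Multiplying the contributions gives O(n√n).

Answer: O(n√n)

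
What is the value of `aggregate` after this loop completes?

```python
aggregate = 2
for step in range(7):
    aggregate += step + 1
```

Start at 2, add 1 to 7 = 30
`aggregate` takes the values: 2 → 3 → 5 → 8 → 12 → 17 → 23 → 30

Answer: 30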